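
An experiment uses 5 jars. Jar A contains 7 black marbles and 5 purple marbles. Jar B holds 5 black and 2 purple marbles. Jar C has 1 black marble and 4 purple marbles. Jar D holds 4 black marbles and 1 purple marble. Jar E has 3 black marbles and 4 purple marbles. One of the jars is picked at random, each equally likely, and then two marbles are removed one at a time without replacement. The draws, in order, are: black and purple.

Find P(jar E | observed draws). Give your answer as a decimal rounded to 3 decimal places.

0.240

Compute the likelihood of the observed sequence for each case: P(data | jar A) = (7/12)(5/11) = 0.26515; P(data | jar B) = (5/7)(2/6) = 0.2381; P(data | jar C) = (1/5)(4/4) = 0.2; P(data | jar D) = (4/5)(1/4) = 0.2; P(data | jar E) = (3/7)(4/6) = 0.28571.
Weighting by the prior gives 1/5 · 0.26515 = 0.05303, 1/5 · 0.2381 = 0.047619, 1/5 · 0.2 = 0.04, 1/5 · 0.2 = 0.04, 1/5 · 0.28571 = 0.057143; with total 0.23779.
Hence P(jar E | data) = (0.057143) / (0.23779) = 0.24031.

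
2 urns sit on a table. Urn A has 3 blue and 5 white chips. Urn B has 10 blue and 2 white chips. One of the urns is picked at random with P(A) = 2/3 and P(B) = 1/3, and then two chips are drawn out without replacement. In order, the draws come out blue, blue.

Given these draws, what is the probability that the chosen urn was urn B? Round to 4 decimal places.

Compute the likelihood of the observed sequence for each case: P(data | urn A) = (3/8)(2/7) = 3/28; P(data | urn B) = (10/12)(9/11) = 15/22.
The prior-weighted likelihoods are 2/3 · 3/28 = 1/14, 1/3 · 15/22 = 5/22; these sum to 23/77.
Therefore the posterior P(urn B | data) = (5/22) / (23/77) = 35/46.

0.7609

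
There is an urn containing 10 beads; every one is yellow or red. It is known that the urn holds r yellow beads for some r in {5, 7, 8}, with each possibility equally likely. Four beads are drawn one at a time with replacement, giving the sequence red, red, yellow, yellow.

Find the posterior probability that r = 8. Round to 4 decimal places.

0.1936

For each hypothesis, P(data | H) works out to: P(data | r = 5) = (5/10)(5/10)(5/10)(5/10) = 0.0625; P(data | r = 7) = (3/10)(3/10)(7/10)(7/10) = 0.0441; P(data | r = 8) = (2/10)(2/10)(8/10)(8/10) = 0.0256.
Weighting by the prior gives 1/3 · 0.0625 = 0.020833, 1/3 · 0.0441 = 0.0147, 1/3 · 0.0256 = 0.0085333; with total 0.044067.
Hence P(r = 8 | data) = (0.0085333) / (0.044067) = 0.19365.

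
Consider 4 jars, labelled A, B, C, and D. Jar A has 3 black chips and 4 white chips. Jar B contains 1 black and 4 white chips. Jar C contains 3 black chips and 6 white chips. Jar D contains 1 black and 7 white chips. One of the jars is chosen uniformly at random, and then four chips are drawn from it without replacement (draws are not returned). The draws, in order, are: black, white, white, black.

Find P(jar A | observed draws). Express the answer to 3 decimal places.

0.590

For each hypothesis, P(data | H) works out to: P(data | jar A) = (3/7)(4/6)(3/5)(2/4) = 0.085714; P(data | jar B) = (1/5)(4/4)(3/3)(0/2) = 0; P(data | jar C) = (3/9)(6/8)(5/7)(2/6) = 0.059524; P(data | jar D) = (1/8)(7/7)(6/6)(0/5) = 0.
Multiplying each by its prior: 1/4 · 0.085714 = 0.021429, 1/4 · 0 = 0, 1/4 · 0.059524 = 0.014881, 1/4 · 0 = 0; with total 0.03631.
So P(jar A | data) = (0.021429) / (0.03631) = 0.59016.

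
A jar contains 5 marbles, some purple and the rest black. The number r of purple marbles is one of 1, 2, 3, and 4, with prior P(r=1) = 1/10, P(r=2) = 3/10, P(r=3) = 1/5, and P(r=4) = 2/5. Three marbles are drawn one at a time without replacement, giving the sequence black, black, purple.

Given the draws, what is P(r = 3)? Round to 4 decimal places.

0.2000

For each hypothesis, P(data | H) works out to: P(data | r = 1) = (4/5)(3/4)(1/3) = 1/5; P(data | r = 2) = (3/5)(2/4)(2/3) = 1/5; P(data | r = 3) = (2/5)(1/4)(3/3) = 1/10; P(data | r = 4) = (1/5)(0/4) = 0.
The prior-weighted likelihoods are 1/10 · 1/5 = 1/50, 3/10 · 1/5 = 3/50, 1/5 · 1/10 = 1/50, 2/5 · 0 = 0; summing to 1/10.
So P(r = 3 | data) = (1/50) / (1/10) = 1/5.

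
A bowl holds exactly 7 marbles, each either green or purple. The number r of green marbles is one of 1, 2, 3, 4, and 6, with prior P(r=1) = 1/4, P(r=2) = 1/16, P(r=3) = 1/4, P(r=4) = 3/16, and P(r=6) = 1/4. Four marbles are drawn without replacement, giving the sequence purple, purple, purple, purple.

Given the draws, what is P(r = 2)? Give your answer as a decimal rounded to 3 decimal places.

0.072

Under each hypothesis, the probability of the observed sequence is: P(data | r = 1) = (6/7)(5/6)(4/5)(3/4) = 3/7; P(data | r = 2) = (5/7)(4/6)(3/5)(2/4) = 1/7; P(data | r = 3) = (4/7)(3/6)(2/5)(1/4) = 1/35; P(data | r = 4) = (3/7)(2/6)(1/5)(0/4) = 0; P(data | r = 6) = (1/7)(0/6) = 0.
The prior-weighted likelihoods are 1/4 · 3/7 = 3/28, 1/16 · 1/7 = 1/112, 1/4 · 1/35 = 1/140, 3/16 · 0 = 0, 1/4 · 0 = 0; with total 69/560.
By Bayes' rule, P(r = 2 | data) = (1/112) / (69/560) = 5/69.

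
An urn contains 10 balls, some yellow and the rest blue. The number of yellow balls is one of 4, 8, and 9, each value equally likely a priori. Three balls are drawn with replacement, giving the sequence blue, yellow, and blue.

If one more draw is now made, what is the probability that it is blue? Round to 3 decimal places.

0.506

The likelihood of the observed sequence under each hypothesis: P(data | r = 4) = (6/10)(4/10)(6/10) = 18/125; P(data | r = 8) = (2/10)(8/10)(2/10) = 4/125; P(data | r = 9) = (1/10)(9/10)(1/10) = 9/1000.
Weighting by the prior gives 1/3 · 18/125 = 6/125, 1/3 · 4/125 = 4/375, 1/3 · 9/1000 = 3/1000; with total 37/600.
Dividing through by the total gives posterior P(r = 4 | data) = 0.77838, P(r = 8 | data) = 0.17297, P(r = 9 | data) = 0.048649.
So P(blue next | data) = Σ P(blue next | H) P(H | data) = (3/5)(0.77838) + (1/5)(0.17297) + (1/10)(0.048649) = 0.50649.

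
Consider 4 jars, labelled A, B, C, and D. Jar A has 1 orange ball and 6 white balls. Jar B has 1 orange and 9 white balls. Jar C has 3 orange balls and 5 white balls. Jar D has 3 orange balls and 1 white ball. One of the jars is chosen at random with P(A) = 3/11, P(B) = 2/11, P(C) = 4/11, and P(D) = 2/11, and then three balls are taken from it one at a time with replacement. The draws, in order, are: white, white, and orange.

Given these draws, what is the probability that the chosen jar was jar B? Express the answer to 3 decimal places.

Under each hypothesis, the probability of the observed sequence is: P(data | jar A) = (6/7)(6/7)(1/7) = 0.10496; P(data | jar B) = (9/10)(9/10)(1/10) = 0.081; P(data | jar C) = (5/8)(5/8)(3/8) = 0.14648; P(data | jar D) = (1/4)(1/4)(3/4) = 0.046875.
Multiplying each by its prior: 3/11 · 0.10496 = 0.028624, 2/11 · 0.081 = 0.014727, 4/11 · 0.14648 = 0.053267, 2/11 · 0.046875 = 0.0085227; these sum to 0.10514.
By Bayes' rule, P(jar B | data) = (0.014727) / (0.10514) = 0.14007.

0.140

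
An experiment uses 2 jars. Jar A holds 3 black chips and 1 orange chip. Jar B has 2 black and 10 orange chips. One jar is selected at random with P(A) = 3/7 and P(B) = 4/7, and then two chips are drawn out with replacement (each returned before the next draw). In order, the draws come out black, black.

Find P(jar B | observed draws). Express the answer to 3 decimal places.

0.062

The likelihood of the observed sequence under each hypothesis: P(data | jar A) = (3/4)(3/4) = 9/16; P(data | jar B) = (2/12)(2/12) = 1/36.
Weighting by the prior gives 3/7 · 9/16 = 27/112, 4/7 · 1/36 = 1/63; with total 37/144.
Hence P(jar B | data) = (1/63) / (37/144) = 16/259.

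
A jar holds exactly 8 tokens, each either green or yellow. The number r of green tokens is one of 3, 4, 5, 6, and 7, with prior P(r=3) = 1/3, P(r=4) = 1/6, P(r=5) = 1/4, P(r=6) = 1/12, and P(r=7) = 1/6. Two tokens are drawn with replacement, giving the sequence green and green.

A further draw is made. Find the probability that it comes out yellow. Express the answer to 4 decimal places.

0.3172

Compute the likelihood of the observed sequence for each case: P(data | r = 3) = (3/8)(3/8) = 9/64; P(data | r = 4) = (4/8)(4/8) = 1/4; P(data | r = 5) = (5/8)(5/8) = 25/64; P(data | r = 6) = (6/8)(6/8) = 9/16; P(data | r = 7) = (7/8)(7/8) = 49/64.
The prior-weighted likelihoods are 1/3 · 9/64 = 3/64, 1/6 · 1/4 = 1/24, 1/4 · 25/64 = 25/256, 1/12 · 9/16 = 3/64, 1/6 · 49/64 = 49/384; summing to 277/768.
The posterior is then P(r = 3 | data) = 0.12996, P(r = 4 | data) = 0.11552, P(r = 5 | data) = 0.27076, P(r = 6 | data) = 0.12996, P(r = 7 | data) = 0.35379.
Averaging over the posterior, P(yellow next | data) = (5/8)(0.12996) + (1/2)(0.11552) + (3/8)(0.27076) + (1/4)(0.12996) + (1/8)(0.35379) = 0.31724.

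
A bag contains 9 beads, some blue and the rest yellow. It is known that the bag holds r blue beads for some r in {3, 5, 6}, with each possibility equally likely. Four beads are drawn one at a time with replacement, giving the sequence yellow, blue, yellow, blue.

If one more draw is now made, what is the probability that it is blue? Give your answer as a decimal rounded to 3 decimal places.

The likelihood of the observed sequence under each hypothesis: P(data | r = 3) = (6/9)(3/9)(6/9)(3/9) = 0.049383; P(data | r = 5) = (4/9)(5/9)(4/9)(5/9) = 0.060966; P(data | r = 6) = (3/9)(6/9)(3/9)(6/9) = 0.049383.
Weighting by the prior gives 1/3 · 0.049383 = 0.016461, 1/3 · 0.060966 = 0.020322, 1/3 · 0.049383 = 0.016461; these sum to 0.053244.
Dividing through by the total gives posterior P(r = 3 | data) = 0.30916, P(r = 5 | data) = 0.38168, P(r = 6 | data) = 0.30916.
The predictive probability is P(blue next | data) = (1/3)(0.30916) + (5/9)(0.38168) + (2/3)(0.30916) = 0.5212.

0.521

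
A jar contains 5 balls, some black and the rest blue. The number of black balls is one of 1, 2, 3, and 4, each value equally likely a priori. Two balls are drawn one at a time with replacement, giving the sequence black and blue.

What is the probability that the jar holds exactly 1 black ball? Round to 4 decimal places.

Compute the likelihood of the observed sequence for each case: P(data | r = 1) = (1/5)(4/5) = 4/25; P(data | r = 2) = (2/5)(3/5) = 6/25; P(data | r = 3) = (3/5)(2/5) = 6/25; P(data | r = 4) = (4/5)(1/5) = 4/25.
Weighting by the prior gives 1/4 · 4/25 = 1/25, 1/4 · 6/25 = 3/50, 1/4 · 6/25 = 3/50, 1/4 · 4/25 = 1/25; with total 1/5.
Hence P(r = 1 | data) = (1/25) / (1/5) = 1/5.

0.2000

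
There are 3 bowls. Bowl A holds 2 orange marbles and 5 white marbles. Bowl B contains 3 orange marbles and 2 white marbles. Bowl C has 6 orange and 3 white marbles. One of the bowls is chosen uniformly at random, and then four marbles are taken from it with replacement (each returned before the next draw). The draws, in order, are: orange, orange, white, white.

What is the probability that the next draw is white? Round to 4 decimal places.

The likelihood of the observed sequence under each hypothesis: P(data | bowl A) = (2/7)(2/7)(5/7)(5/7) = 0.041649; P(data | bowl B) = (3/5)(3/5)(2/5)(2/5) = 0.0576; P(data | bowl C) = (6/9)(6/9)(3/9)(3/9) = 0.049383.
Weighting by the prior gives 1/3 · 0.041649 = 0.013883, 1/3 · 0.0576 = 0.0192, 1/3 · 0.049383 = 0.016461; with total 0.049544.
Dividing through by the total gives posterior P(bowl A | data) = 0.28022, P(bowl B | data) = 0.38753, P(bowl C | data) = 0.33225.
Averaging over the posterior, P(white next | data) = (5/7)(0.28022) + (2/5)(0.38753) + (1/3)(0.33225) = 0.46592.

0.4659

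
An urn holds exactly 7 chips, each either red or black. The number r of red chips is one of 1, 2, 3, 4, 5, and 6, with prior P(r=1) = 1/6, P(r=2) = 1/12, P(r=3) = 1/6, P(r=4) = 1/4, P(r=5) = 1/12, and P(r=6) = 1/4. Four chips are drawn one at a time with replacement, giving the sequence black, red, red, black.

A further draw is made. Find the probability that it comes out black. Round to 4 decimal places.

0.4790

The likelihood of the observed sequence under each hypothesis: P(data | r = 1) = (6/7)(1/7)(1/7)(6/7) = 0.014994; P(data | r = 2) = (5/7)(2/7)(2/7)(5/7) = 0.041649; P(data | r = 3) = (4/7)(3/7)(3/7)(4/7) = 0.059975; P(data | r = 4) = (3/7)(4/7)(4/7)(3/7) = 0.059975; P(data | r = 5) = (2/7)(5/7)(5/7)(2/7) = 0.041649; P(data | r = 6) = (1/7)(6/7)(6/7)(1/7) = 0.014994.
The prior-weighted likelihoods are 1/6 · 0.014994 = 0.002499, 1/12 · 0.041649 = 0.0034708, 1/6 · 0.059975 = 0.0099958, 1/4 · 0.059975 = 0.014994, 1/12 · 0.041649 = 0.0034708, 1/4 · 0.014994 = 0.0037484; these sum to 0.038179.
The posterior is then P(r = 1 | data) = 0.065455, P(r = 2 | data) = 0.090909, P(r = 3 | data) = 0.26182, P(r = 4 | data) = 0.39273, P(r = 5 | data) = 0.090909, P(r = 6 | data) = 0.098182.
Averaging over the posterior, P(black next | data) = (6/7)(0.065455) + (5/7)(0.090909) + (4/7)(0.26182) + (3/7)(0.39273) + (2/7)(0.090909) + (1/7)(0.098182) = 0.47896.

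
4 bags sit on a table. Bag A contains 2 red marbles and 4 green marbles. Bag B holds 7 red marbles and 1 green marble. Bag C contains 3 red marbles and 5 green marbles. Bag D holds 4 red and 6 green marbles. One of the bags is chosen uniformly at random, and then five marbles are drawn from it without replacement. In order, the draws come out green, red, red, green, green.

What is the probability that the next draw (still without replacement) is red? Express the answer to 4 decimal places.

0.2199

Under each hypothesis, the probability of the observed sequence is: P(data | bag A) = (4/6)(2/5)(1/4)(3/3)(2/2) = 0.066667; P(data | bag B) = (1/8)(7/7)(6/6)(0/5) = 0; P(data | bag C) = (5/8)(3/7)(2/6)(4/5)(3/4) = 0.053571; P(data | bag D) = (6/10)(4/9)(3/8)(5/7)(4/6) = 0.047619.
Multiplying each by its prior: 1/4 · 0.066667 = 0.016667, 1/4 · 0 = 0, 1/4 · 0.053571 = 0.013393, 1/4 · 0.047619 = 0.011905; these sum to 0.041964.
Normalising, the posterior is P(bag A | data) = 0.39716, P(bag B | data) = 0, P(bag C | data) = 0.31915, P(bag D | data) = 0.28369.
So P(red next | data) = Σ P(red next | H) P(H | data) = (0)(0.39716) + (1/3)(0.31915) + (2/5)(0.28369) = 0.21986.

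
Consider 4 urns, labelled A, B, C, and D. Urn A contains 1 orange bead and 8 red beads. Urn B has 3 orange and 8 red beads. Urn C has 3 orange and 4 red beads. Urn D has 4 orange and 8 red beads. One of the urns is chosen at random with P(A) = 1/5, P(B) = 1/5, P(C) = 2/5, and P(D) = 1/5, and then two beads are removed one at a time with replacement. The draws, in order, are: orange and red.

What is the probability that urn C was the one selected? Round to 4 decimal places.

The likelihood of the observed sequence under each hypothesis: P(data | urn A) = (1/9)(8/9) = 0.098765; P(data | urn B) = (3/11)(8/11) = 0.19835; P(data | urn C) = (3/7)(4/7) = 0.2449; P(data | urn D) = (4/12)(8/12) = 0.22222.
Weighting by the prior gives 1/5 · 0.098765 = 0.019753, 1/5 · 0.19835 = 0.039669, 2/5 · 0.2449 = 0.097959, 1/5 · 0.22222 = 0.044444; these sum to 0.20183.
By Bayes' rule, P(urn C | data) = (0.097959) / (0.20183) = 0.48536.

0.4854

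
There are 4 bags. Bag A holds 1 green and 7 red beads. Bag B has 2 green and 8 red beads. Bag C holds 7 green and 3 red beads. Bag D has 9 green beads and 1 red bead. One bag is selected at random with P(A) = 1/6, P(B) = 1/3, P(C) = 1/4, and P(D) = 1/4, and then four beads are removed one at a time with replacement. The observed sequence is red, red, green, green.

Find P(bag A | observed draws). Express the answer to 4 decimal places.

For each hypothesis, P(data | H) works out to: P(data | bag A) = (7/8)(7/8)(1/8)(1/8) = 0.011963; P(data | bag B) = (8/10)(8/10)(2/10)(2/10) = 0.0256; P(data | bag C) = (3/10)(3/10)(7/10)(7/10) = 0.0441; P(data | bag D) = (1/10)(1/10)(9/10)(9/10) = 0.0081.
The prior-weighted likelihoods are 1/6 · 0.011963 = 0.0019938, 1/3 · 0.0256 = 0.0085333, 1/4 · 0.0441 = 0.011025, 1/4 · 0.0081 = 0.002025; summing to 0.023577.
Therefore the posterior P(bag A | data) = (0.0019938) / (0.023577) = 0.084566.

0.0846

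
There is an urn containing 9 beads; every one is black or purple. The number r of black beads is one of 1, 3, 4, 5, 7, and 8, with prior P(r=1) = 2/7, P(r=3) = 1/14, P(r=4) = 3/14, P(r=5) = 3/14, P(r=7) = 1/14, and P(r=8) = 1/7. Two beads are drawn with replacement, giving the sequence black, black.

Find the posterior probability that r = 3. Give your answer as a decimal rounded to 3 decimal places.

Under each hypothesis, the probability of the observed sequence is: P(data | r = 1) = (1/9)(1/9) = 0.012346; P(data | r = 3) = (3/9)(3/9) = 0.11111; P(data | r = 4) = (4/9)(4/9) = 0.19753; P(data | r = 5) = (5/9)(5/9) = 0.30864; P(data | r = 7) = (7/9)(7/9) = 0.60494; P(data | r = 8) = (8/9)(8/9) = 0.79012.
Weighting by the prior gives 2/7 · 0.012346 = 0.0035273, 1/14 · 0.11111 = 0.0079365, 3/14 · 0.19753 = 0.042328, 3/14 · 0.30864 = 0.066138, 1/14 · 0.60494 = 0.04321, 1/7 · 0.79012 = 0.11287; summing to 0.27601.
So P(r = 3 | data) = (0.0079365) / (0.27601) = 0.028754.

0.029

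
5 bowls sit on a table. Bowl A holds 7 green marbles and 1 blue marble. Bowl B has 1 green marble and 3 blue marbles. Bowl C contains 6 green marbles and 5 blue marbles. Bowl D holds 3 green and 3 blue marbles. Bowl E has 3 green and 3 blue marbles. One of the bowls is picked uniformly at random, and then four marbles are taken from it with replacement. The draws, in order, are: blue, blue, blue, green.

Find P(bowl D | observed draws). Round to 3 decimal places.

Under each hypothesis, the probability of the observed sequence is: P(data | bowl A) = (1/8)(1/8)(1/8)(7/8) = 0.001709; P(data | bowl B) = (3/4)(3/4)(3/4)(1/4) = 0.10547; P(data | bowl C) = (5/11)(5/11)(5/11)(6/11) = 0.051226; P(data | bowl D) = (3/6)(3/6)(3/6)(3/6) = 0.0625; P(data | bowl E) = (3/6)(3/6)(3/6)(3/6) = 0.0625.
Weighting by the prior gives 1/5 · 0.001709 = 0.0003418, 1/5 · 0.10547 = 0.021094, 1/5 · 0.051226 = 0.010245, 1/5 · 0.0625 = 0.0125, 1/5 · 0.0625 = 0.0125; summing to 0.056681.
So P(bowl D | data) = (0.0125) / (0.056681) = 0.22053.

0.221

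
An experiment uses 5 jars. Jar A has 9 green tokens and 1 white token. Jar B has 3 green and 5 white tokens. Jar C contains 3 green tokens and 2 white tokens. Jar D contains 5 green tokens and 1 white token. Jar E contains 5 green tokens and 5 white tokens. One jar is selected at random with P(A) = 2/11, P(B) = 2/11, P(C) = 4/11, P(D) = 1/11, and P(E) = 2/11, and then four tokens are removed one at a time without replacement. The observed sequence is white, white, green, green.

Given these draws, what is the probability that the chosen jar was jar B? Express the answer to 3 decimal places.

Compute the likelihood of the observed sequence for each case: P(data | jar A) = (1/10)(0/9) = 0; P(data | jar B) = (5/8)(4/7)(3/6)(2/5) = 0.071429; P(data | jar C) = (2/5)(1/4)(3/3)(2/2) = 0.1; P(data | jar D) = (1/6)(0/5) = 0; P(data | jar E) = (5/10)(4/9)(5/8)(4/7) = 0.079365.
The prior-weighted likelihoods are 2/11 · 0 = 0, 2/11 · 0.071429 = 0.012987, 4/11 · 0.1 = 0.036364, 1/11 · 0 = 0, 2/11 · 0.079365 = 0.01443; these sum to 0.063781.
Therefore the posterior P(jar B | data) = (0.012987) / (0.063781) = 0.20362.

0.204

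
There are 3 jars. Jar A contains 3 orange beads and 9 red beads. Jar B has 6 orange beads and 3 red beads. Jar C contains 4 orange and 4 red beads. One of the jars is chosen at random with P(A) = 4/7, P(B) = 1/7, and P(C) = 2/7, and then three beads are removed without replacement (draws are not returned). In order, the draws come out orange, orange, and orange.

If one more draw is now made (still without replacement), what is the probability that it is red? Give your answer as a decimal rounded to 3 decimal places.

The likelihood of the observed sequence under each hypothesis: P(data | jar A) = (3/12)(2/11)(1/10) = 0.0045455; P(data | jar B) = (6/9)(5/8)(4/7) = 0.2381; P(data | jar C) = (4/8)(3/7)(2/6) = 0.071429.
Weighting by the prior gives 4/7 · 0.0045455 = 0.0025974, 1/7 · 0.2381 = 0.034014, 2/7 · 0.071429 = 0.020408; summing to 0.057019.
Normalising, the posterior is P(jar A | data) = 0.045553, P(jar B | data) = 0.59653, P(jar C | data) = 0.35792.
The predictive probability is P(red next | data) = (1)(0.045553) + (1/2)(0.59653) + (4/5)(0.35792) = 0.63015.

0.630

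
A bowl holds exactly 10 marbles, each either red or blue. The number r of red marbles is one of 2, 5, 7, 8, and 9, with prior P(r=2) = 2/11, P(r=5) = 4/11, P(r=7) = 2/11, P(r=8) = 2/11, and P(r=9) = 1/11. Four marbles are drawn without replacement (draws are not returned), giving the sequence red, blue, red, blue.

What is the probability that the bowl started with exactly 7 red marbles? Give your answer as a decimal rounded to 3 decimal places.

0.197

The likelihood of the observed sequence under each hypothesis: P(data | r = 2) = (2/10)(8/9)(1/8)(7/7) = 1/45; P(data | r = 5) = (5/10)(5/9)(4/8)(4/7) = 5/63; P(data | r = 7) = (7/10)(3/9)(6/8)(2/7) = 1/20; P(data | r = 8) = (8/10)(2/9)(7/8)(1/7) = 1/45; P(data | r = 9) = (9/10)(1/9)(8/8)(0/7) = 0.
Multiplying each by its prior: 2/11 · 1/45 = 2/495, 4/11 · 5/63 = 20/693, 2/11 · 1/20 = 1/110, 2/11 · 1/45 = 2/495, 1/11 · 0 = 0; summing to 29/630.
Therefore the posterior P(r = 7 | data) = (1/110) / (29/630) = 63/319.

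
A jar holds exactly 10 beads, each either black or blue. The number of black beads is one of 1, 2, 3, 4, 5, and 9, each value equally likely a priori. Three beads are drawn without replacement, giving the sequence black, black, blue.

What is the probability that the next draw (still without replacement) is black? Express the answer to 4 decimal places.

The likelihood of the observed sequence under each hypothesis: P(data | r = 1) = (1/10)(0/9) = 0; P(data | r = 2) = (2/10)(1/9)(8/8) = 0.022222; P(data | r = 3) = (3/10)(2/9)(7/8) = 0.058333; P(data | r = 4) = (4/10)(3/9)(6/8) = 0.1; P(data | r = 5) = (5/10)(4/9)(5/8) = 0.13889; P(data | r = 9) = (9/10)(8/9)(1/8) = 0.1.
Weighting by the prior gives 1/6 · 0 = 0, 1/6 · 0.022222 = 0.0037037, 1/6 · 0.058333 = 0.0097222, 1/6 · 0.1 = 0.016667, 1/6 · 0.13889 = 0.023148, 1/6 · 0.1 = 0.016667; summing to 0.069907.
Normalising, the posterior is P(r = 1 | data) = 0, P(r = 2 | data) = 0.05298, P(r = 3 | data) = 0.13907, P(r = 4 | data) = 0.23841, P(r = 5 | data) = 0.33113, P(r = 9 | data) = 0.23841.
Averaging over the posterior, P(black next | data) = (0)(0.05298) + (1/7)(0.13907) + (2/7)(0.23841) + (3/7)(0.33113) + (1)(0.23841) = 0.46831.

0.4683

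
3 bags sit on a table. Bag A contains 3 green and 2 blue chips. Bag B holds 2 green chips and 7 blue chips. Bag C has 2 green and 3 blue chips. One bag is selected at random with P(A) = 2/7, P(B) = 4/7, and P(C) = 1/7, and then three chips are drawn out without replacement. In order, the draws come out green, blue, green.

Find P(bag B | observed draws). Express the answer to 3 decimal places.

0.182

For each hypothesis, P(data | H) works out to: P(data | bag A) = (3/5)(2/4)(2/3) = 1/5; P(data | bag B) = (2/9)(7/8)(1/7) = 1/36; P(data | bag C) = (2/5)(3/4)(1/3) = 1/10.
The prior-weighted likelihoods are 2/7 · 1/5 = 2/35, 4/7 · 1/36 = 1/63, 1/7 · 1/10 = 1/70; these sum to 11/126.
Therefore the posterior P(bag B | data) = (1/63) / (11/126) = 2/11.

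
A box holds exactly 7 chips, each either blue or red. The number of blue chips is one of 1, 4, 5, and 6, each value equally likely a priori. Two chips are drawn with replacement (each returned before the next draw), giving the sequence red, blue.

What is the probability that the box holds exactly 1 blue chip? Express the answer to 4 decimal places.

For each hypothesis, P(data | H) works out to: P(data | r = 1) = (6/7)(1/7) = 6/49; P(data | r = 4) = (3/7)(4/7) = 12/49; P(data | r = 5) = (2/7)(5/7) = 10/49; P(data | r = 6) = (1/7)(6/7) = 6/49.
Multiplying each by its prior: 1/4 · 6/49 = 3/98, 1/4 · 12/49 = 3/49, 1/4 · 10/49 = 5/98, 1/4 · 6/49 = 3/98; summing to 17/98.
So P(r = 1 | data) = (3/98) / (17/98) = 3/17.

0.1765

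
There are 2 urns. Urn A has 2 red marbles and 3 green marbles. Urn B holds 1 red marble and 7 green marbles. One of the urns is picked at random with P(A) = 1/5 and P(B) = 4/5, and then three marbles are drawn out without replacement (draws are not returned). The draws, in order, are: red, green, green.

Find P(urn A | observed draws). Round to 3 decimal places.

0.286

The likelihood of the observed sequence under each hypothesis: P(data | urn A) = (2/5)(3/4)(2/3) = 1/5; P(data | urn B) = (1/8)(7/7)(6/6) = 1/8.
Weighting by the prior gives 1/5 · 1/5 = 1/25, 4/5 · 1/8 = 1/10; these sum to 7/50.
Therefore the posterior P(urn A | data) = (1/25) / (7/50) = 2/7.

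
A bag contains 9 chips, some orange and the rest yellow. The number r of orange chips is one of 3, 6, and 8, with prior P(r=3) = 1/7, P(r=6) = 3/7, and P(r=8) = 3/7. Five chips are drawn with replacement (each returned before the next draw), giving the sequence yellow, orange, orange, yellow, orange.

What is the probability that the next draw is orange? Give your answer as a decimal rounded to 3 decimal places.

0.669

The likelihood of the observed sequence under each hypothesis: P(data | r = 3) = (6/9)(3/9)(3/9)(6/9)(3/9) = 0.016461; P(data | r = 6) = (3/9)(6/9)(6/9)(3/9)(6/9) = 0.032922; P(data | r = 8) = (1/9)(8/9)(8/9)(1/9)(8/9) = 0.0086708.
Multiplying each by its prior: 1/7 · 0.016461 = 0.0023516, 3/7 · 0.032922 = 0.014109, 3/7 · 0.0086708 = 0.003716; these sum to 0.020177.
Dividing through by the total gives posterior P(r = 3 | data) = 0.11655, P(r = 6 | data) = 0.69928, P(r = 8 | data) = 0.18417.
The predictive probability is P(orange next | data) = (1/3)(0.11655) + (2/3)(0.69928) + (8/9)(0.18417) = 0.66875.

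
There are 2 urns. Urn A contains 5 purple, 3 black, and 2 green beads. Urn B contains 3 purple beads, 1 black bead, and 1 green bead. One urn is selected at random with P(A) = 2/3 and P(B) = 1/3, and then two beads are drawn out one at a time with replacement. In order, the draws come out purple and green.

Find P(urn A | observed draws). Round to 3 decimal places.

The likelihood of the observed sequence under each hypothesis: P(data | urn A) = (5/10)(2/10) = 1/10; P(data | urn B) = (3/5)(1/5) = 3/25.
The prior-weighted likelihoods are 2/3 · 1/10 = 1/15, 1/3 · 3/25 = 1/25; with total 8/75.
Therefore the posterior P(urn A | data) = (1/15) / (8/75) = 5/8.

0.625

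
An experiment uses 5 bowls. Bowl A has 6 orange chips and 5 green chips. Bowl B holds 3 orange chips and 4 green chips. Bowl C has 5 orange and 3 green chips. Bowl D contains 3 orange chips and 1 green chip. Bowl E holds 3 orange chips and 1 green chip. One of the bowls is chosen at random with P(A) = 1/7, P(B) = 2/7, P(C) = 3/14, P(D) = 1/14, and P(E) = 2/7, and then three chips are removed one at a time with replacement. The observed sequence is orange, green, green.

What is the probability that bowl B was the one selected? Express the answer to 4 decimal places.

0.4362

Under each hypothesis, the probability of the observed sequence is: P(data | bowl A) = (6/11)(5/11)(5/11) = 0.1127; P(data | bowl B) = (3/7)(4/7)(4/7) = 0.13994; P(data | bowl C) = (5/8)(3/8)(3/8) = 0.087891; P(data | bowl D) = (3/4)(1/4)(1/4) = 0.046875; P(data | bowl E) = (3/4)(1/4)(1/4) = 0.046875.
Multiplying each by its prior: 1/7 · 0.1127 = 0.0161, 2/7 · 0.13994 = 0.039983, 3/14 · 0.087891 = 0.018834, 1/14 · 0.046875 = 0.0033482, 2/7 · 0.046875 = 0.013393; with total 0.091658.
By Bayes' rule, P(bowl B | data) = (0.039983) / (0.091658) = 0.43622.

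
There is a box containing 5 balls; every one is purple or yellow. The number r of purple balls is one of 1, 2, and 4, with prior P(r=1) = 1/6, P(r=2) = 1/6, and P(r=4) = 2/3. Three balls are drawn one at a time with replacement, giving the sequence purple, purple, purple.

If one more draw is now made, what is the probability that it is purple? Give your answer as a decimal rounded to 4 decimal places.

0.7857

Under each hypothesis, the probability of the observed sequence is: P(data | r = 1) = (1/5)(1/5)(1/5) = 1/125; P(data | r = 2) = (2/5)(2/5)(2/5) = 8/125; P(data | r = 4) = (4/5)(4/5)(4/5) = 64/125.
The prior-weighted likelihoods are 1/6 · 1/125 = 1/750, 1/6 · 8/125 = 4/375, 2/3 · 64/125 = 128/375; summing to 53/150.
Normalising, the posterior is P(r = 1 | data) = 0.0037736, P(r = 2 | data) = 0.030189, P(r = 4 | data) = 0.96604.
Averaging over the posterior, P(purple next | data) = (1/5)(0.0037736) + (2/5)(0.030189) + (4/5)(0.96604) = 0.78566.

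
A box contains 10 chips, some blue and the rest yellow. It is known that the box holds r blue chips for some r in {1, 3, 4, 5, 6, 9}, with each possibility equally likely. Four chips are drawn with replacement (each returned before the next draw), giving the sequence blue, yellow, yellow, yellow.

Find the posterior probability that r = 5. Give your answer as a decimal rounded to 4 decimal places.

The likelihood of the observed sequence under each hypothesis: P(data | r = 1) = (1/10)(9/10)(9/10)(9/10) = 0.0729; P(data | r = 3) = (3/10)(7/10)(7/10)(7/10) = 0.1029; P(data | r = 4) = (4/10)(6/10)(6/10)(6/10) = 0.0864; P(data | r = 5) = (5/10)(5/10)(5/10)(5/10) = 0.0625; P(data | r = 6) = (6/10)(4/10)(4/10)(4/10) = 0.0384; P(data | r = 9) = (9/10)(1/10)(1/10)(1/10) = 0.0009.
The prior-weighted likelihoods are 1/6 · 0.0729 = 0.01215, 1/6 · 0.1029 = 0.01715, 1/6 · 0.0864 = 0.0144, 1/6 · 0.0625 = 0.010417, 1/6 · 0.0384 = 0.0064, 1/6 · 0.0009 = 0.00015; summing to 0.060667.
Hence P(r = 5 | data) = (0.010417) / (0.060667) = 0.1717.

0.1717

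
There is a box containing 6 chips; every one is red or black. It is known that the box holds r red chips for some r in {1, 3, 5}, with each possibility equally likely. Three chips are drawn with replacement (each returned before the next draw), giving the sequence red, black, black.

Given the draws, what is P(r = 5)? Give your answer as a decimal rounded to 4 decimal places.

Under each hypothesis, the probability of the observed sequence is: P(data | r = 1) = (1/6)(5/6)(5/6) = 25/216; P(data | r = 3) = (3/6)(3/6)(3/6) = 1/8; P(data | r = 5) = (5/6)(1/6)(1/6) = 5/216.
Weighting by the prior gives 1/3 · 25/216 = 25/648, 1/3 · 1/8 = 1/24, 1/3 · 5/216 = 5/648; with total 19/216.
By Bayes' rule, P(r = 5 | data) = (5/648) / (19/216) = 5/57.

0.0877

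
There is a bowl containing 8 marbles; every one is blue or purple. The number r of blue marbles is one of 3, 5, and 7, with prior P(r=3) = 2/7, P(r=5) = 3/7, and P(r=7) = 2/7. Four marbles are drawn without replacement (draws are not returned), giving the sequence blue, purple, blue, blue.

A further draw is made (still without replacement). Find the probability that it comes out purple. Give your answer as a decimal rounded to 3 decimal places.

0.324

Under each hypothesis, the probability of the observed sequence is: P(data | r = 3) = (3/8)(5/7)(2/6)(1/5) = 1/56; P(data | r = 5) = (5/8)(3/7)(4/6)(3/5) = 3/28; P(data | r = 7) = (7/8)(1/7)(6/6)(5/5) = 1/8.
The prior-weighted likelihoods are 2/7 · 1/56 = 1/196, 3/7 · 3/28 = 9/196, 2/7 · 1/8 = 1/28; these sum to 17/196.
Dividing through by the total gives posterior P(r = 3 | data) = 1/17, P(r = 5 | data) = 9/17, P(r = 7 | data) = 7/17.
So P(purple next | data) = Σ P(purple next | H) P(H | data) = (1)(1/17) + (1/2)(9/17) + (0)(7/17) = 11/34.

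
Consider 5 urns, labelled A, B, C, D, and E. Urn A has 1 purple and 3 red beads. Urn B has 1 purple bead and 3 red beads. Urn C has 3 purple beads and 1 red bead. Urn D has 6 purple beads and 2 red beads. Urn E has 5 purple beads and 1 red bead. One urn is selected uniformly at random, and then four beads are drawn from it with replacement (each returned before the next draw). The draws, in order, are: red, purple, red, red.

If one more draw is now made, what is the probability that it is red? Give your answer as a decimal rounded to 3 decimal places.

0.691

For each hypothesis, P(data | H) works out to: P(data | urn A) = (3/4)(1/4)(3/4)(3/4) = 0.10547; P(data | urn B) = (3/4)(1/4)(3/4)(3/4) = 0.10547; P(data | urn C) = (1/4)(3/4)(1/4)(1/4) = 0.011719; P(data | urn D) = (2/8)(6/8)(2/8)(2/8) = 0.011719; P(data | urn E) = (1/6)(5/6)(1/6)(1/6) = 0.003858.
The prior-weighted likelihoods are 1/5 · 0.10547 = 0.021094, 1/5 · 0.10547 = 0.021094, 1/5 · 0.011719 = 0.0023437, 1/5 · 0.011719 = 0.0023437, 1/5 · 0.003858 = 0.0007716; with total 0.047647.
Dividing through by the total gives posterior P(urn A | data) = 0.44271, P(urn B | data) = 0.44271, P(urn C | data) = 0.04919, P(urn D | data) = 0.04919, P(urn E | data) = 0.016194.
So P(red next | data) = Σ P(red next | H) P(H | data) = (3/4)(0.44271) + (3/4)(0.44271) + (1/4)(0.04919) + (1/4)(0.04919) + (1/6)(0.016194) = 0.69136.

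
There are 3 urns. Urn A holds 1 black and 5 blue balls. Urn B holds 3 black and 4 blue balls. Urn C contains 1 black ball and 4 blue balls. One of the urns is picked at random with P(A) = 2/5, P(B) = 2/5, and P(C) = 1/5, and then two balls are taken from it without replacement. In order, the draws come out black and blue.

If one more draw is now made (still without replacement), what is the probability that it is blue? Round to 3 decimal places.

0.793

Under each hypothesis, the probability of the observed sequence is: P(data | urn A) = (1/6)(5/5) = 1/6; P(data | urn B) = (3/7)(4/6) = 2/7; P(data | urn C) = (1/5)(4/4) = 1/5.
Multiplying each by its prior: 2/5 · 1/6 = 1/15, 2/5 · 2/7 = 4/35, 1/5 · 1/5 = 1/25; summing to 116/525.
Dividing through by the total gives posterior P(urn A | data) = 35/116, P(urn B | data) = 15/29, P(urn C | data) = 21/116.
The predictive probability is P(blue next | data) = (1)(35/116) + (3/5)(15/29) + (1)(21/116) = 23/29.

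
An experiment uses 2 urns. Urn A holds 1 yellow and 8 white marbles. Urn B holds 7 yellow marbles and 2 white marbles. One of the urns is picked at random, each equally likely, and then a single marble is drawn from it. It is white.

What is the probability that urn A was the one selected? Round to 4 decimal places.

For each hypothesis, P(data | H) works out to: P(data | urn A) = (8/9) = 8/9; P(data | urn B) = (2/9) = 2/9.
Multiplying each by its prior: 1/2 · 8/9 = 4/9, 1/2 · 2/9 = 1/9; with total 5/9.
So P(urn A | data) = (4/9) / (5/9) = 4/5.

0.8000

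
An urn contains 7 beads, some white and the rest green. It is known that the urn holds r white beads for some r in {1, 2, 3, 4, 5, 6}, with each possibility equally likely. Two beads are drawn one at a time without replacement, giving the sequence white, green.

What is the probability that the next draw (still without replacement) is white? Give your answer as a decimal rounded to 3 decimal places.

Under each hypothesis, the probability of the observed sequence is: P(data | r = 1) = (1/7)(6/6) = 1/7; P(data | r = 2) = (2/7)(5/6) = 5/21; P(data | r = 3) = (3/7)(4/6) = 2/7; P(data | r = 4) = (4/7)(3/6) = 2/7; P(data | r = 5) = (5/7)(2/6) = 5/21; P(data | r = 6) = (6/7)(1/6) = 1/7.
Multiplying each by its prior: 1/6 · 1/7 = 1/42, 1/6 · 5/21 = 5/126, 1/6 · 2/7 = 1/21, 1/6 · 2/7 = 1/21, 1/6 · 5/21 = 5/126, 1/6 · 1/7 = 1/42; summing to 2/9.
Dividing through by the total gives posterior P(r = 1 | data) = 3/28, P(r = 2 | data) = 5/28, P(r = 3 | data) = 3/14, P(r = 4 | data) = 3/14, P(r = 5 | data) = 5/28, P(r = 6 | data) = 3/28.
Averaging over the posterior, P(white next | data) = (0)(3/28) + (1/5)(5/28) + (2/5)(3/14) + (3/5)(3/14) + (4/5)(5/28) + (1)(3/28) = 1/2.

0.500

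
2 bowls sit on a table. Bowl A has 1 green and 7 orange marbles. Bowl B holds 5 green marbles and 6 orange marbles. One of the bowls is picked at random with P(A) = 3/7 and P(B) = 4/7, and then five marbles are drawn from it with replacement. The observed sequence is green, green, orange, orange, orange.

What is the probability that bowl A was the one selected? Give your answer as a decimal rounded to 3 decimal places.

The likelihood of the observed sequence under each hypothesis: P(data | bowl A) = (1/8)(1/8)(7/8)(7/8)(7/8) = 0.010468; P(data | bowl B) = (5/11)(5/11)(6/11)(6/11)(6/11) = 0.03353.
The prior-weighted likelihoods are 3/7 · 0.010468 = 0.0044861, 4/7 · 0.03353 = 0.01916; these sum to 0.023646.
Hence P(bowl A | data) = (0.0044861) / (0.023646) = 0.18972.

0.190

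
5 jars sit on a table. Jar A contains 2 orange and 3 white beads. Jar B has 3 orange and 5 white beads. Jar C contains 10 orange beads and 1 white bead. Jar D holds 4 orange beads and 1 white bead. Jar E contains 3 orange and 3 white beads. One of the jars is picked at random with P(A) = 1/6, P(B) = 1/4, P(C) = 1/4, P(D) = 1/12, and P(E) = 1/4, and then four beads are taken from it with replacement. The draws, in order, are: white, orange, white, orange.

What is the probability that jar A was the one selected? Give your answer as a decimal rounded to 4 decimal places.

For each hypothesis, P(data | H) works out to: P(data | jar A) = (3/5)(2/5)(3/5)(2/5) = 0.0576; P(data | jar B) = (5/8)(3/8)(5/8)(3/8) = 0.054932; P(data | jar C) = (1/11)(10/11)(1/11)(10/11) = 0.0068301; P(data | jar D) = (1/5)(4/5)(1/5)(4/5) = 0.0256; P(data | jar E) = (3/6)(3/6)(3/6)(3/6) = 0.0625.
Multiplying each by its prior: 1/6 · 0.0576 = 0.0096, 1/4 · 0.054932 = 0.013733, 1/4 · 0.0068301 = 0.0017075, 1/12 · 0.0256 = 0.0021333, 1/4 · 0.0625 = 0.015625; these sum to 0.042799.
Therefore the posterior P(jar A | data) = (0.0096) / (0.042799) = 0.22431.

0.2243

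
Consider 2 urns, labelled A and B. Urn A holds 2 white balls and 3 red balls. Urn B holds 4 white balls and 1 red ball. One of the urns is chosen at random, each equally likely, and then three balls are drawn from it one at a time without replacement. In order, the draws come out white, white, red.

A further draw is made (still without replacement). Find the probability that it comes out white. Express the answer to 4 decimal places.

0.6667

The likelihood of the observed sequence under each hypothesis: P(data | urn A) = (2/5)(1/4)(3/3) = 1/10; P(data | urn B) = (4/5)(3/4)(1/3) = 1/5.
Weighting by the prior gives 1/2 · 1/10 = 1/20, 1/2 · 1/5 = 1/10; with total 3/20.
Dividing through by the total gives posterior P(urn A | data) = 1/3, P(urn B | data) = 2/3.
The predictive probability is P(white next | data) = (0)(1/3) + (1)(2/3) = 2/3.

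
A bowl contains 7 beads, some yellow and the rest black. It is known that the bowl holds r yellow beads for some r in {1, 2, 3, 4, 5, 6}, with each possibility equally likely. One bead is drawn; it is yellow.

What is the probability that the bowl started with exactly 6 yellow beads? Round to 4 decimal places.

For each hypothesis, P(data | H) works out to: P(data | r = 1) = (1/7) = 1/7; P(data | r = 2) = (2/7) = 2/7; P(data | r = 3) = (3/7) = 3/7; P(data | r = 4) = (4/7) = 4/7; P(data | r = 5) = (5/7) = 5/7; P(data | r = 6) = (6/7) = 6/7.
The prior-weighted likelihoods are 1/6 · 1/7 = 1/42, 1/6 · 2/7 = 1/21, 1/6 · 3/7 = 1/14, 1/6 · 4/7 = 2/21, 1/6 · 5/7 = 5/42, 1/6 · 6/7 = 1/7; summing to 1/2.
So P(r = 6 | data) = (1/7) / (1/2) = 2/7.

0.2857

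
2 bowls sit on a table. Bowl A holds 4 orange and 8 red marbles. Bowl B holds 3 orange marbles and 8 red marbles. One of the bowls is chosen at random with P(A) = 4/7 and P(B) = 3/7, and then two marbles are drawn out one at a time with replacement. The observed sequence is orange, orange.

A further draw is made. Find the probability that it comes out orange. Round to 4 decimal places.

0.3131

For each hypothesis, P(data | H) works out to: P(data | bowl A) = (4/12)(4/12) = 0.11111; P(data | bowl B) = (3/11)(3/11) = 0.07438.
The prior-weighted likelihoods are 4/7 · 0.11111 = 0.063492, 3/7 · 0.07438 = 0.031877; these sum to 0.095369.
The posterior is then P(bowl A | data) = 0.66575, P(bowl B | data) = 0.33425.
So P(orange next | data) = Σ P(orange next | H) P(H | data) = (1/3)(0.66575) + (3/11)(0.33425) = 0.31308.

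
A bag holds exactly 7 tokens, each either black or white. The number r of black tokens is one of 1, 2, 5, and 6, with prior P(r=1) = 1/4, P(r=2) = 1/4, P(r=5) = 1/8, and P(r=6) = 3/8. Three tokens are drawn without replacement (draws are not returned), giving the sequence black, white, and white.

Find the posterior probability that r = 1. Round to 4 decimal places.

0.4000

Under each hypothesis, the probability of the observed sequence is: P(data | r = 1) = (1/7)(6/6)(5/5) = 1/7; P(data | r = 2) = (2/7)(5/6)(4/5) = 4/21; P(data | r = 5) = (5/7)(2/6)(1/5) = 1/21; P(data | r = 6) = (6/7)(1/6)(0/5) = 0.
Multiplying each by its prior: 1/4 · 1/7 = 1/28, 1/4 · 4/21 = 1/21, 1/8 · 1/21 = 1/168, 3/8 · 0 = 0; summing to 5/56.
Therefore the posterior P(r = 1 | data) = (1/28) / (5/56) = 2/5.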